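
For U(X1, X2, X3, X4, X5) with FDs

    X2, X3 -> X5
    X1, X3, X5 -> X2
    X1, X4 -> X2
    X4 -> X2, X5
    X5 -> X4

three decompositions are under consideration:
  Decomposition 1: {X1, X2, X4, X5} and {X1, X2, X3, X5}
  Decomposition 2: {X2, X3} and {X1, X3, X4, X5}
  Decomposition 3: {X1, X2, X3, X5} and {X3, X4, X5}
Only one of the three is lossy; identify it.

Decomposition 2

Decomposition 1: common = {X1, X2, X5}, closure = {X1, X2, X4, X5} → lossless.
Decomposition 2: common = {X3}, closure = {X3} → lossy.
Decomposition 3: common = {X3, X5}, closure = {X2, X3, X4, X5} → lossless.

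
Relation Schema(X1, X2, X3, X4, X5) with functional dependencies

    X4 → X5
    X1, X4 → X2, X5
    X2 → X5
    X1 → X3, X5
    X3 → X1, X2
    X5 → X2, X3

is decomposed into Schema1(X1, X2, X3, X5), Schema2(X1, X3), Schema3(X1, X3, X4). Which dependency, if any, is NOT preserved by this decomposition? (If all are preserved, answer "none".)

X4 → X5: restricted closure across fragments reaches X5.
X1, X4 → X2, X5: restricted closure across fragments reaches X2, X5.
X2 → X5 lies within Schema1.
X1 → X3, X5 lies within Schema1.
X3 → X1, X2 lies within Schema1.
X5 → X2, X3 lies within Schema1.
Every dependency is enforceable on the fragments, so the decomposition is dependency-preserving.

none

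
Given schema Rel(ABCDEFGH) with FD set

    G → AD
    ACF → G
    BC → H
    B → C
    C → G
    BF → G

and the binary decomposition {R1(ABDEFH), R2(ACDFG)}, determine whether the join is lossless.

No

Common attributes: R1 ∩ R2 = {ADF}.
No dependency enlarges {ADF}, so (ADF)⁺ = {ADF}.
The closure contains neither all of R1 = {ABDEFH} nor all of R2 = {ACDFG}, so the common attributes are not a superkey of either fragment. The join is lossy.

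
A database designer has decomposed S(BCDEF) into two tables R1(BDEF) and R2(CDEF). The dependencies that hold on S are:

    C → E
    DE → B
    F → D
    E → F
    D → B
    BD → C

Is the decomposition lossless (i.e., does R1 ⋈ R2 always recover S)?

Yes

Common attributes: R1 ∩ R2 = {DEF}.
Closure of {DEF}: DE → B applies, adding B; BD → C applies, adding C. So (DEF)⁺ = {BCDEF}.
This closure contains every attribute of R1, so R1 ∩ R2 → R1. The join is lossless.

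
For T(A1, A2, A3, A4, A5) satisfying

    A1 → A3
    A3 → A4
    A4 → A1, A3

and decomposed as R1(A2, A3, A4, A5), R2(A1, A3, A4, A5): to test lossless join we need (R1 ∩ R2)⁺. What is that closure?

R1 ∩ R2 = {A3, A4, A5}.
A4 → A1, A3 applies, adding A1
Closure: {A1, A3, A4, A5}.

A1, A3, A4, A5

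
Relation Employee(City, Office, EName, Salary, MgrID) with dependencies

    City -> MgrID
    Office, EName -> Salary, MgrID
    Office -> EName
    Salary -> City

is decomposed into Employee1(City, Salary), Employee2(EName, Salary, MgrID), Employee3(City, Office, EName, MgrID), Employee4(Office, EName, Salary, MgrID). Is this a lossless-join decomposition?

Chase test. Columns are City, Office, EName, Salary, MgrID; row i has aⱼ where attribute j ∈ Employeei, else bᵢⱼ.
Initial tableau (one row per fragment):
  row 1: a1 b12 b13 a4 b15
  row 2: b21 b22 a3 a4 a5
  row 3: a1 a2 a3 b34 a5
  row 4: b41 a2 a3 a4 a5
Rows 1 and 3 agree on City; apply City→MgrID and equate their MgrID entries.
Rows 3 and 4 agree on Office, EName; apply Office, EName→Salary, MgrID and equate their Salary, MgrID entries.
Rows 1 and 2 agree on Salary; apply Salary→City and equate their City entries.
Rows 1 and 4 agree on Salary; apply Salary→City and equate their City entries.
Row 3 is now all distinguished symbols — the join is lossless.

Yes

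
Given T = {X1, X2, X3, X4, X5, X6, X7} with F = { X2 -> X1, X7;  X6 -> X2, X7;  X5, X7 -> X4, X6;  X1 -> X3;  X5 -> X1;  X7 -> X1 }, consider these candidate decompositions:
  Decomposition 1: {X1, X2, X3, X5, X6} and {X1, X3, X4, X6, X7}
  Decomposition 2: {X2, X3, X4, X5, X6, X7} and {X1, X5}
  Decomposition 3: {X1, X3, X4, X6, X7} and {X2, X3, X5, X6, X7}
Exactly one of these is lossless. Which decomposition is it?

Decomposition 2

Decomposition 1: common = {X1, X3, X6}, closure = {X1, X2, X3, X6, X7} → lossy.
Decomposition 2: common = {X5}, closure = {X1, X3, X5} → lossless.
Decomposition 3: common = {X3, X6, X7}, closure = {X1, X2, X3, X6, X7} → lossy.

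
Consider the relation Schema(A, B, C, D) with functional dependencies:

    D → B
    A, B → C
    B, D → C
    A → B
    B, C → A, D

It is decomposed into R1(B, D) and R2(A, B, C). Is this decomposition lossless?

Common attributes: R1 ∩ R2 = {B}.
No dependency enlarges {B}, so (B)⁺ = {B}.
The closure contains neither all of R1 = {B, D} nor all of R2 = {A, B, C}, so the common attributes are not a superkey of either fragment. The join is lossy.

No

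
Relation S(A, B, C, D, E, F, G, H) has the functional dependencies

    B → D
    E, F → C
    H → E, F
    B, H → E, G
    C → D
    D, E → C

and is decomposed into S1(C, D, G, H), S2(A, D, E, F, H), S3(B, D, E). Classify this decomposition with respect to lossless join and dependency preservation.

lossy and not dependency-preserving

Lossless test (chase): Rows 1 and 2 agree on H; apply H→E, F and equate their E, F entries. Rows 1 and 2 agree on D, E; apply D, E→C and equate their C entries. Rows 1 and 3 agree on D, E; apply D, E→C and equate their C entries. No row becomes fully distinguished — the join is lossy.
Dependency preservation: the restricted closure of {E, F} across the fragments never reaches {C}, so E, F → C cannot be enforced without a join — not preserved.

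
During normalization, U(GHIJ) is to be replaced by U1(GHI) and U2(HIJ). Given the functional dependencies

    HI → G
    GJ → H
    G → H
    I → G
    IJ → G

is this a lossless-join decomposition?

Common attributes: U1 ∩ U2 = {HI}.
Closure of {HI}: HI → G applies, adding G. So (HI)⁺ = {GHI}.
This closure contains every attribute of U1, so U1 ∩ U2 → U1. The join is lossless.

Yes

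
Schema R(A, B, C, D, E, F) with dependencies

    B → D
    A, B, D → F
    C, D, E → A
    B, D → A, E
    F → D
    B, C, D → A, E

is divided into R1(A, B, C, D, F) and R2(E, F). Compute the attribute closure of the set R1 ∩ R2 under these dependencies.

D, F

R1 ∩ R2 = {F}.
F → D applies, adding D
Closure: {D, F}.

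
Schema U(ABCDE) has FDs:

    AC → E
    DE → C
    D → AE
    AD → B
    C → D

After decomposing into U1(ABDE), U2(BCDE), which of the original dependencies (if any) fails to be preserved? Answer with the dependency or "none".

none

AC → E: restricted closure across fragments reaches E.
DE → C lies within U2.
D → AE lies within U1.
AD → B lies within U1.
C → D lies within U2.
Every dependency is enforceable on the fragments, so the decomposition is dependency-preserving.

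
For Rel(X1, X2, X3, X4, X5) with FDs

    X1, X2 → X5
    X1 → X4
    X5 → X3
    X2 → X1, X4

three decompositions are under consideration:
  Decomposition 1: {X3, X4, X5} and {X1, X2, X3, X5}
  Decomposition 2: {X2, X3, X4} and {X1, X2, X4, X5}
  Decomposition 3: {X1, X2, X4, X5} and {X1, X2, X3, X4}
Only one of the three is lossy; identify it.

Decomposition 1

Decomposition 1: common = {X3, X5}, closure = {X3, X5} → lossy.
Decomposition 2: common = {X2, X4}, closure = {X1, X2, X3, X4, X5} → lossless.
Decomposition 3: common = {X1, X2, X4}, closure = {X1, X2, X3, X4, X5} → lossless.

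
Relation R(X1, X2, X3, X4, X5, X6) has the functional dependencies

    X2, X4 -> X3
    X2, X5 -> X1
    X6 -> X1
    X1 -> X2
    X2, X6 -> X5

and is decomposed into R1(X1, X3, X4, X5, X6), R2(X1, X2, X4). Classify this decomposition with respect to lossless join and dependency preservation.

lossless but not dependency-preserving

Lossless test: (X1, X4)⁺ = {X1, X2, X3, X4}, which contains all of one fragment — lossless.
Dependency preservation: the restricted closure of {X2, X4} across the fragments never reaches {X3}, so X2, X4 → X3 cannot be enforced without a join — not preserved.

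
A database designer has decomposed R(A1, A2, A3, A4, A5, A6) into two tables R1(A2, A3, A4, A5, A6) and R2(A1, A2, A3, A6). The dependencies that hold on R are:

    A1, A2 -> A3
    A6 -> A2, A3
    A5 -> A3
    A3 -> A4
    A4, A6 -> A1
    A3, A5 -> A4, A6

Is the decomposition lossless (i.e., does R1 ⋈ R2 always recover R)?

Yes

Common attributes: R1 ∩ R2 = {A2, A3, A6}.
Closure of {A2, A3, A6}: A3 → A4 applies, adding A4; A4, A6 → A1 applies, adding A1. So (A2, A3, A6)⁺ = {A1, A2, A3, A4, A6}.
This closure contains every attribute of R2, so R1 ∩ R2 → R2. The join is lossless.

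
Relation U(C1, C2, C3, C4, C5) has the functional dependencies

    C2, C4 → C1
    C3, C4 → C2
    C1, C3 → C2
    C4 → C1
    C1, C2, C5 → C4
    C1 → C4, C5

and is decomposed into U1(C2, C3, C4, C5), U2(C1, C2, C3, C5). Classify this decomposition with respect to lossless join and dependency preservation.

lossy and not dependency-preserving

Lossless test: (C2, C3, C5)⁺ = {C2, C3, C5}, which is a superkey of neither fragment — lossy.
Dependency preservation: the restricted closure of {C2, C4} across the fragments never reaches {C1}, so C2, C4 → C1 cannot be enforced without a join — not preserved.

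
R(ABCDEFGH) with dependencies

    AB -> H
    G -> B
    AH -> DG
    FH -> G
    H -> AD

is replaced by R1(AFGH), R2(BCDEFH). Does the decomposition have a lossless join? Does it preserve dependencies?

Lossless test: (FH)⁺ = {ABDFGH}, which contains all of one fragment — lossless.
Dependency preservation: the restricted closure of {AB} across the fragments never reaches {H}, so AB → H cannot be enforced without a join — not preserved.

lossless but not dependency-preserving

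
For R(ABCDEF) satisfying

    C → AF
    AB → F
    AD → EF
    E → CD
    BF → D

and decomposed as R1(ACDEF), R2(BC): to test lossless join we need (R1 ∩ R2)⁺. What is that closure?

R1 ∩ R2 = {C}.
C → AF applies, adding AF
Closure: {ACF}.

ACF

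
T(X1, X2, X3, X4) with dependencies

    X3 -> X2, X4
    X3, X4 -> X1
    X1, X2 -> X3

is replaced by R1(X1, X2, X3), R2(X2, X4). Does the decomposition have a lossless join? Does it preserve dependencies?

lossy and not dependency-preserving

Lossless test: (X2)⁺ = {X2}, which is a superkey of neither fragment — lossy.
Dependency preservation: the restricted closure of {X3} across the fragments never reaches {X2, X4}, so X3 → X2, X4 cannot be enforced without a join — not preserved.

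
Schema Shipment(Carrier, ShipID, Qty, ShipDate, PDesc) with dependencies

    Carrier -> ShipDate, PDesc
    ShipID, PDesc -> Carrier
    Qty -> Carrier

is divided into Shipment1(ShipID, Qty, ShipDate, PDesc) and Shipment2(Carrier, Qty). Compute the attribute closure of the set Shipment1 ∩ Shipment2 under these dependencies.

Shipment1 ∩ Shipment2 = {Qty}.
Qty → Carrier applies, adding Carrier
Carrier → ShipDate, PDesc applies, adding ShipDate, PDesc
Closure: {Carrier, Qty, ShipDate, PDesc}.

Carrier, Qty, ShipDate, PDesc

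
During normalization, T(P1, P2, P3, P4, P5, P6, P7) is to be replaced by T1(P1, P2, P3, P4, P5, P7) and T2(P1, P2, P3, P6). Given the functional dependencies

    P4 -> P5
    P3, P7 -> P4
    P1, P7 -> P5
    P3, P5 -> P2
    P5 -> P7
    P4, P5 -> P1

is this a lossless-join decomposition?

Common attributes: T1 ∩ T2 = {P1, P2, P3}.
No dependency enlarges {P1, P2, P3}, so (P1, P2, P3)⁺ = {P1, P2, P3}.
The closure contains neither all of T1 = {P1, P2, P3, P4, P5, P7} nor all of T2 = {P1, P2, P3, P6}, so the common attributes are not a superkey of either fragment. The join is lossy.

No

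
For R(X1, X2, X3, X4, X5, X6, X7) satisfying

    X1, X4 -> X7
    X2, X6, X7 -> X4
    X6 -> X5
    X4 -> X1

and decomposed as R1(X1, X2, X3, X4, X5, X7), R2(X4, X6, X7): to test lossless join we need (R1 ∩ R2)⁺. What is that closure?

X1, X4, X7

R1 ∩ R2 = {X4, X7}.
X4 → X1 applies, adding X1
Closure: {X1, X4, X7}.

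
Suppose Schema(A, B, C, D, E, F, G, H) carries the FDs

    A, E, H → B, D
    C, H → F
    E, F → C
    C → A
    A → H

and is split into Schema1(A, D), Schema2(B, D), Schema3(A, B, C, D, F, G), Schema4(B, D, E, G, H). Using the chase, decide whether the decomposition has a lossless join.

No

Chase test. Columns are A, B, C, D, E, F, G, H; row i has aⱼ where attribute j ∈ Schemai, else bᵢⱼ.
Initial tableau (one row per fragment):
  row 1: a1 b12 b13 a4 b15 b16 b17 b18
  row 2: b21 a2 b23 a4 b25 b26 b27 b28
  row 3: a1 a2 a3 a4 b35 a6 a7 b38
  row 4: b41 a2 b43 a4 a5 b46 a7 a8
Rows 1 and 3 agree on A; apply A→H and equate their H entries.
No row becomes fully distinguished — the join is lossy.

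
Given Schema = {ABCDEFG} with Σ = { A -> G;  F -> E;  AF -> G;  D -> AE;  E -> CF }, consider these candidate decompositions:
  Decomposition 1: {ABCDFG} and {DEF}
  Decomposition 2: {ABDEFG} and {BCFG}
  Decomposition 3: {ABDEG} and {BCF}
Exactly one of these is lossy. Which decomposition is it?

Decomposition 3

Decomposition 1: common = {DF}, closure = {ACDEFG} → lossless.
Decomposition 2: common = {BFG}, closure = {BCEFG} → lossless.
Decomposition 3: common = {B}, closure = {B} → lossy.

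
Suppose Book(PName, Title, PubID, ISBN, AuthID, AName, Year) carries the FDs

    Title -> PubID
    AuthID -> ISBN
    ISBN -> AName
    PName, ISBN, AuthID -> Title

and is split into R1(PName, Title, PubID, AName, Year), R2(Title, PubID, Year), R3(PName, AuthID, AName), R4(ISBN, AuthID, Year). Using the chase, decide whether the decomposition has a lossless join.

No

Chase test. Columns are PName, Title, PubID, ISBN, AuthID, AName, Year; row i has aⱼ where attribute j ∈ Ri, else bᵢⱼ.
Initial tableau (one row per fragment):
  row 1: a1 a2 a3 b14 b15 a6 a7
  row 2: b21 a2 a3 b24 b25 b26 a7
  row 3: a1 b32 b33 b34 a5 a6 b37
  row 4: b41 b42 b43 a4 a5 b46 a7
Rows 3 and 4 agree on AuthID; apply AuthID→ISBN and equate their ISBN entries.
Rows 3 and 4 agree on ISBN; apply ISBN→AName and equate their AName entries.
No row becomes fully distinguished — the join is lossy.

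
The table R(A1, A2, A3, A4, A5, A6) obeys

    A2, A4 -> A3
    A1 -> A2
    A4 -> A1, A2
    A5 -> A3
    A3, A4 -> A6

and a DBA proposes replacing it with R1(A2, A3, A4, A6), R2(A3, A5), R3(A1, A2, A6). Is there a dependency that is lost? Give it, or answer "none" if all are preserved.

Check A4 → A1, A2: no single fragment contains all of {A1, A2, A4}, and the restricted closure of {A4} across the fragments never reaches {A1, A2}.
A2, A4 → A3 is preserved.
A1 → A2 is preserved.
A5 → A3 is preserved.
A3, A4 → A6 is preserved.

A4 -> A1, A2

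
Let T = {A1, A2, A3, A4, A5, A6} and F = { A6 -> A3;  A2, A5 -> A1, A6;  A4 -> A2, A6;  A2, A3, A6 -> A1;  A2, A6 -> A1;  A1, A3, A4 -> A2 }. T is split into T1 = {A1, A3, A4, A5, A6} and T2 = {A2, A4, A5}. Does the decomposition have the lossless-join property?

Yes

Common attributes: T1 ∩ T2 = {A4, A5}.
Closure of {A4, A5}: A4 → A2, A6 applies, adding A2, A6; A2, A6 → A1 applies, adding A1; A6 → A3 applies, adding A3. So (A4, A5)⁺ = {A1, A2, A3, A4, A5, A6}.
This closure contains every attribute of T1, so T1 ∩ T2 → T1. The join is lossless.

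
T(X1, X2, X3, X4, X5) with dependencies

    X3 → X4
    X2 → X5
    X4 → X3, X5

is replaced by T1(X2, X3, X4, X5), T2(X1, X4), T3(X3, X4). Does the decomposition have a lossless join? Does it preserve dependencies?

lossy but dependency-preserving

Lossless test (chase): Rows 1 and 2 agree on X4; apply X4→X3, X5 and equate their X3, X5 entries. Rows 1 and 3 agree on X4; apply X4→X3, X5 and equate their X3, X5 entries. No row becomes fully distinguished — the join is lossy.
Dependency preservation: every FD's attributes lie within a single fragment, so each can be enforced locally — preserved.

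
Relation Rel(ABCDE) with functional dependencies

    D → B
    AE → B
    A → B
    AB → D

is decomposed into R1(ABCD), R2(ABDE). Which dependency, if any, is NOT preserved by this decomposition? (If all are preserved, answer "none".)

D → B lies within R1.
AE → B lies within R2.
A → B lies within R1.
AB → D lies within R1.
Every dependency is enforceable on the fragments, so the decomposition is dependency-preserving.

none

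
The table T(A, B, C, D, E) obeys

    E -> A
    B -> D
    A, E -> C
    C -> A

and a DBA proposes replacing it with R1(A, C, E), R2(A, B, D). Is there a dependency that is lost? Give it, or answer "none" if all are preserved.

none

E → A lies within R1.
B → D lies within R2.
A, E → C lies within R1.
C → A lies within R1.
Every dependency is enforceable on the fragments, so the decomposition is dependency-preserving.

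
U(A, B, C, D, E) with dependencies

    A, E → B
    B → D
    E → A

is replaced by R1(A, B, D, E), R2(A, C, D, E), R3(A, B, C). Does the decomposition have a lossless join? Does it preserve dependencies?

Lossless test (chase): Rows 1 and 2 agree on A, E; apply A, E→B and equate their B entries. Rows 1 and 3 agree on B; apply B→D and equate their D entries. Row 2 is now all distinguished symbols — the join is lossless.
Dependency preservation: every FD's attributes lie within a single fragment, so each can be enforced locally — preserved.

lossless and dependency-preserving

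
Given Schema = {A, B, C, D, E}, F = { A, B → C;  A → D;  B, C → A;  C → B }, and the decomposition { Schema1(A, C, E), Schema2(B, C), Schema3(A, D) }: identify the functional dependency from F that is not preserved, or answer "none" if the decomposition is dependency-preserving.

Check A, B → C: no single fragment contains all of {A, B, C}, and the restricted closure of {A, B} across the fragments never reaches {C}.
A → D is preserved.
B, C → A is preserved.
C → B is preserved.

A, B → C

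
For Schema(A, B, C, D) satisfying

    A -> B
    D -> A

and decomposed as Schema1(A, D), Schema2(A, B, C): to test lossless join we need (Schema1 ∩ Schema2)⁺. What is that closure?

A, B

Schema1 ∩ Schema2 = {A}.
A → B applies, adding B
Closure: {A, B}.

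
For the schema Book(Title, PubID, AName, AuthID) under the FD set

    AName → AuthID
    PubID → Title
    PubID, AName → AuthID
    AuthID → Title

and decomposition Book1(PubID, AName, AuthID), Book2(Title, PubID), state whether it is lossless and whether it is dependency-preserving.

Lossless test: (PubID)⁺ = {Title, PubID}, which contains all of one fragment — lossless.
Dependency preservation: the restricted closure of {AuthID} across the fragments never reaches {Title}, so AuthID → Title cannot be enforced without a join — not preserved.

lossless but not dependency-preserving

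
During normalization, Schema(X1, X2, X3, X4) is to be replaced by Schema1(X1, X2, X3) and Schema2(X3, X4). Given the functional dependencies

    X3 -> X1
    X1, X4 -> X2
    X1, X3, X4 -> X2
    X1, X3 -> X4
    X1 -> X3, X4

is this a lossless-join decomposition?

Yes

Common attributes: Schema1 ∩ Schema2 = {X3}.
Closure of {X3}: X3 → X1 applies, adding X1; X1, X3 → X4 applies, adding X4; X1, X4 → X2 applies, adding X2. So (X3)⁺ = {X1, X2, X3, X4}.
This closure contains every attribute of Schema1, so Schema1 ∩ Schema2 → Schema1. The join is lossless.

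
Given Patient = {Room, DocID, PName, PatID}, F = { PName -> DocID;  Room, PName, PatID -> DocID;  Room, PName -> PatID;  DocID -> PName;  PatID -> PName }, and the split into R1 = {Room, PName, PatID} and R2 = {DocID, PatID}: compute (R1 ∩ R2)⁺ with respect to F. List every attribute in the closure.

DocID, PName, PatID

R1 ∩ R2 = {PatID}.
PatID → PName applies, adding PName
PName → DocID applies, adding DocID
Closure: {DocID, PName, PatID}.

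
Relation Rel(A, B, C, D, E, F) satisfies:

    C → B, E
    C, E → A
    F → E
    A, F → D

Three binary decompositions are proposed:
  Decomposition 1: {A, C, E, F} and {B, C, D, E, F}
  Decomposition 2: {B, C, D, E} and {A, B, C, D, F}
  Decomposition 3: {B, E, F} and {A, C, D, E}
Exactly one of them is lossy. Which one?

Decomposition 1: common = {C, E, F}, closure = {A, B, C, D, E, F} → lossless.
Decomposition 2: common = {B, C, D}, closure = {A, B, C, D, E} → lossless.
Decomposition 3: common = {E}, closure = {E} → lossy.

Decomposition 3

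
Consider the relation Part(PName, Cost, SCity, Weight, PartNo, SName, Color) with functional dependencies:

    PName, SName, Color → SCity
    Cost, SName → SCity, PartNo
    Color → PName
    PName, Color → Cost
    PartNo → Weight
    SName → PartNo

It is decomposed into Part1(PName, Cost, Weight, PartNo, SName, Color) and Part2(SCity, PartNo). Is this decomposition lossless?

No

Common attributes: Part1 ∩ Part2 = {PartNo}.
Closure of {PartNo}: PartNo → Weight applies, adding Weight. So (PartNo)⁺ = {Weight, PartNo}.
The closure contains neither all of Part1 = {PName, Cost, Weight, PartNo, SName, Color} nor all of Part2 = {SCity, PartNo}, so the common attributes are not a superkey of either fragment. The join is lossy.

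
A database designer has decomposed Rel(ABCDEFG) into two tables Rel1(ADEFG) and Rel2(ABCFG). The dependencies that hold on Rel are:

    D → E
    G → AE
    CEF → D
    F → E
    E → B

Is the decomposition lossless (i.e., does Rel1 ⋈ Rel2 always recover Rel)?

Common attributes: Rel1 ∩ Rel2 = {AFG}.
Closure of {AFG}: G → AE applies, adding E; E → B applies, adding B. So (AFG)⁺ = {ABEFG}.
The closure contains neither all of Rel1 = {ADEFG} nor all of Rel2 = {ABCFG}, so the common attributes are not a superkey of either fragment. The join is lossy.

No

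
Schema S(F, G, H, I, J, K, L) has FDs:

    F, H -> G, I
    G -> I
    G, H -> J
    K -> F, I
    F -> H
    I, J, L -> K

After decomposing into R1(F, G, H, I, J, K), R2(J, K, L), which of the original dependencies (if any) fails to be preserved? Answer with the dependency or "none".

Check I, J, L → K: no single fragment contains all of {I, J, K, L}, and the restricted closure of {I, J, L} across the fragments never reaches {K}.
F, H → G, I is preserved.
G → I is preserved.
G, H → J is preserved.
K → F, I is preserved.
F → H is preserved.

I, J, L -> K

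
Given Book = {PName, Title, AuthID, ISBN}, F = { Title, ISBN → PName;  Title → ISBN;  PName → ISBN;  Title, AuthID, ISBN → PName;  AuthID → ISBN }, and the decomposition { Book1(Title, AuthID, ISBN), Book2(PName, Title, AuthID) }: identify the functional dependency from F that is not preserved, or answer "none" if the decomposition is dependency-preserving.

PName → ISBN

Check PName → ISBN: no single fragment contains all of {PName, ISBN}, and the restricted closure of {PName} across the fragments never reaches {ISBN}.
Title, ISBN → PName is preserved.
Title → ISBN is preserved.
Title, AuthID, ISBN → PName is preserved.
AuthID → ISBN is preserved.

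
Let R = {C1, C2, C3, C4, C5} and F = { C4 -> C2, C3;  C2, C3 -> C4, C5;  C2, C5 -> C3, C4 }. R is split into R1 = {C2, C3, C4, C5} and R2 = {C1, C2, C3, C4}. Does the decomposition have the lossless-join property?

Yes

Common attributes: R1 ∩ R2 = {C2, C3, C4}.
Closure of {C2, C3, C4}: C2, C3 → C4, C5 applies, adding C5. So (C2, C3, C4)⁺ = {C2, C3, C4, C5}.
This closure contains every attribute of R1, so R1 ∩ R2 → R1. The join is lossless.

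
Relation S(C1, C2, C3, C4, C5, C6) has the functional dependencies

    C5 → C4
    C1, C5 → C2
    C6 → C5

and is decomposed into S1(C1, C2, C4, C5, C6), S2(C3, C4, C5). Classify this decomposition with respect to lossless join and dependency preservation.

Lossless test: (C4, C5)⁺ = {C4, C5}, which is a superkey of neither fragment — lossy.
Dependency preservation: every FD's attributes lie within a single fragment, so each can be enforced locally — preserved.

lossy but dependency-preserving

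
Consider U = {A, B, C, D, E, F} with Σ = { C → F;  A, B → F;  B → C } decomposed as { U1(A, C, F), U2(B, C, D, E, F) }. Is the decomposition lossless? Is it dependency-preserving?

lossy but dependency-preserving

Lossless test: (C, F)⁺ = {C, F}, which is a superkey of neither fragment — lossy.
Dependency preservation: A, B → F is not contained in any single fragment, but the restricted closure of its left-hand side across the fragments still reaches the right-hand side; the remaining FDs each lie inside some fragment. All dependencies are preserved.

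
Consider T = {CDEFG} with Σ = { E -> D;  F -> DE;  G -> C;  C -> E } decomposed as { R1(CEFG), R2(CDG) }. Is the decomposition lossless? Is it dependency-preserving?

lossless but not dependency-preserving

Lossless test: (CG)⁺ = {CDEG}, which contains all of one fragment — lossless.
Dependency preservation: the restricted closure of {E} across the fragments never reaches {D}, so E → D cannot be enforced without a join — not preserved.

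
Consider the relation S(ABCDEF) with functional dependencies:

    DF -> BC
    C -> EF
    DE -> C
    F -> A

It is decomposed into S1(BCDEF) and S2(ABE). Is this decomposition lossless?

No

Common attributes: S1 ∩ S2 = {BE}.
No dependency enlarges {BE}, so (BE)⁺ = {BE}.
The closure contains neither all of S1 = {BCDEF} nor all of S2 = {ABE}, so the common attributes are not a superkey of either fragment. The join is lossy.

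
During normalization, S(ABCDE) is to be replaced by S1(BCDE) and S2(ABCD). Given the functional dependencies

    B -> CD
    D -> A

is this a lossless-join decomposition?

Common attributes: S1 ∩ S2 = {BCD}.
Closure of {BCD}: D → A applies, adding A. So (BCD)⁺ = {ABCD}.
This closure contains every attribute of S2, so S1 ∩ S2 → S2. The join is lossless.

Yes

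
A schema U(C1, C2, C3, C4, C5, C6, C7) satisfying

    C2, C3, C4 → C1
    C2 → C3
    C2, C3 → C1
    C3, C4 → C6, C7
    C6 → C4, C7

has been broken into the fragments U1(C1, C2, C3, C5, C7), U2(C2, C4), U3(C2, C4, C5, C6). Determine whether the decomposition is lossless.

Chase test. Columns are C1, C2, C3, C4, C5, C6, C7; row i has aⱼ where attribute j ∈ Ui, else bᵢⱼ.
Initial tableau (one row per fragment):
  row 1: a1 a2 a3 b14 a5 b16 a7
  row 2: b21 a2 b23 a4 b25 b26 b27
  row 3: b31 a2 b33 a4 a5 a6 b37
Rows 1 and 2 agree on C2; apply C2→C3 and equate their C3 entries.
Rows 1 and 3 agree on C2; apply C2→C3 and equate their C3 entries.
Rows 1 and 2 agree on C2, C3; apply C2, C3→C1 and equate their C1 entries.
Rows 1 and 3 agree on C2, C3; apply C2, C3→C1 and equate their C1 entries.
Rows 2 and 3 agree on C3, C4; apply C3, C4→C6, C7 and equate their C6, C7 entries.
No row becomes fully distinguished — the join is lossy.

No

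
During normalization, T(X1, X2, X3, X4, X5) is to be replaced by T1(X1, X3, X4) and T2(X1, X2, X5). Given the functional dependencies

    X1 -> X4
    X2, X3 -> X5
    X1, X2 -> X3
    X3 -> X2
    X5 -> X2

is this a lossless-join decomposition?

No

Common attributes: T1 ∩ T2 = {X1}.
Closure of {X1}: X1 → X4 applies, adding X4. So (X1)⁺ = {X1, X4}.
The closure contains neither all of T1 = {X1, X3, X4} nor all of T2 = {X1, X2, X5}, so the common attributes are not a superkey of either fragment. The join is lossy.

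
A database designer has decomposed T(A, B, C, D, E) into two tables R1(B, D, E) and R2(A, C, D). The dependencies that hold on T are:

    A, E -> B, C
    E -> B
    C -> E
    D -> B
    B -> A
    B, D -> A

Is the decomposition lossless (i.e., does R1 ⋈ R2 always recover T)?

Common attributes: R1 ∩ R2 = {D}.
Closure of {D}: D → B applies, adding B; B → A applies, adding A. So (D)⁺ = {A, B, D}.
The closure contains neither all of R1 = {B, D, E} nor all of R2 = {A, C, D}, so the common attributes are not a superkey of either fragment. The join is lossy.

No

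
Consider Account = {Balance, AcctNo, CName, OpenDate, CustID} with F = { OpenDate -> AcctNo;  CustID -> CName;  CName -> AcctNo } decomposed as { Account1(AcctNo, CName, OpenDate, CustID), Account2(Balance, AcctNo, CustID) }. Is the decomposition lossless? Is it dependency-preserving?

lossy but dependency-preserving

Lossless test: (AcctNo, CustID)⁺ = {AcctNo, CName, CustID}, which is a superkey of neither fragment — lossy.
Dependency preservation: every FD's attributes lie within a single fragment, so each can be enforced locally — preserved.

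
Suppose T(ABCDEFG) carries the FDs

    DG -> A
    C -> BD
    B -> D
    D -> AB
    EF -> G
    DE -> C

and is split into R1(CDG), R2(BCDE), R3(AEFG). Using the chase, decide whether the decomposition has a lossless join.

Chase test. Columns are ABCDEFG; row i has aⱼ where attribute j ∈ Ri, else bᵢⱼ.
Initial tableau (one row per fragment):
  row 1: b11 b12 a3 a4 b15 b16 a7
  row 2: b21 a2 a3 a4 a5 b26 b27
  row 3: a1 b32 b33 b34 a5 a6 a7
Rows 1 and 2 agree on C; apply C→BD and equate their BD entries.
Rows 1 and 2 agree on D; apply D→AB and equate their AB entries.
No row becomes fully distinguished — the join is lossy.

No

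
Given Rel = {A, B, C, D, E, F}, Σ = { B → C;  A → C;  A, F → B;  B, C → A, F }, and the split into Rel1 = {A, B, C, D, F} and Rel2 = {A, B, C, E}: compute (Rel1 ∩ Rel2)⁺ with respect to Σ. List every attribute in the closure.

Rel1 ∩ Rel2 = {A, B, C}.
B, C → A, F applies, adding F
Closure: {A, B, C, F}.

A, B, C, F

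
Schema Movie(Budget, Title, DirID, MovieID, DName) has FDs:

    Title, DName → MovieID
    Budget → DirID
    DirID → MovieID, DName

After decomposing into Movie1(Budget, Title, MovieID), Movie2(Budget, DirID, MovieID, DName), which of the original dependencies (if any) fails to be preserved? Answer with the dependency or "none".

Check Title, DName → MovieID: no single fragment contains all of {Title, MovieID, DName}, and the restricted closure of {Title, DName} across the fragments never reaches {MovieID}.
Budget → DirID is preserved.
DirID → MovieID, DName is preserved.

Title, DName → MovieID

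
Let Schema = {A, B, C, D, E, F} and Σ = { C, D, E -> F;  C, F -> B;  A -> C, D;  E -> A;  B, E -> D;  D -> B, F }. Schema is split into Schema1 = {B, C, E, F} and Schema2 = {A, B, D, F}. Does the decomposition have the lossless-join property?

Common attributes: Schema1 ∩ Schema2 = {B, F}.
No dependency enlarges {B, F}, so (B, F)⁺ = {B, F}.
The closure contains neither all of Schema1 = {B, C, E, F} nor all of Schema2 = {A, B, D, F}, so the common attributes are not a superkey of either fragment. The join is lossy.

No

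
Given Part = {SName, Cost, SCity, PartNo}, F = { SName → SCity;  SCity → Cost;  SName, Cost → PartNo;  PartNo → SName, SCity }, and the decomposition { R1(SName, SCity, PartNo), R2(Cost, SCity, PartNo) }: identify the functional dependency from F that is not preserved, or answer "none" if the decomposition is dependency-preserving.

SName → SCity lies within R1.
SCity → Cost lies within R2.
SName, Cost → PartNo: restricted closure across fragments reaches PartNo.
PartNo → SName, SCity lies within R1.
Every dependency is enforceable on the fragments, so the decomposition is dependency-preserving.

none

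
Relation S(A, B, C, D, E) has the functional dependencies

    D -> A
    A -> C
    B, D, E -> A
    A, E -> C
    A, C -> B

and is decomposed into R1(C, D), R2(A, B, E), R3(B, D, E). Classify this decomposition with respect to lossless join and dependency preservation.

lossy and not dependency-preserving

Lossless test (chase): Rows 1 and 3 agree on D; apply D→A and equate their A entries. Rows 1 and 3 agree on A; apply A→C and equate their C entries. Rows 1 and 3 agree on A, C; apply A, C→B and equate their B entries. No row becomes fully distinguished — the join is lossy.
Dependency preservation: the restricted closure of {D} across the fragments never reaches {A}, so D → A cannot be enforced without a join — not preserved.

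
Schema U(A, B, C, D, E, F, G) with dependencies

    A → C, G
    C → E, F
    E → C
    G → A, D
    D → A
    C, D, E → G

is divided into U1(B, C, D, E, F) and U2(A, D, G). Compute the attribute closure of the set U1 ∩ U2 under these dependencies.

A, C, D, E, F, G

U1 ∩ U2 = {D}.
D → A applies, adding A
A → C, G applies, adding C, G
C → E, F applies, adding E, F
Closure: {A, C, D, E, F, G}.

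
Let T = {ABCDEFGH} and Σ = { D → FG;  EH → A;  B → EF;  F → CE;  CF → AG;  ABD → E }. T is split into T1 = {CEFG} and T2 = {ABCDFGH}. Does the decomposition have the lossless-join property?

Yes

Common attributes: T1 ∩ T2 = {CFG}.
Closure of {CFG}: F → CE applies, adding E; CF → AG applies, adding A. So (CFG)⁺ = {ACEFG}.
This closure contains every attribute of T1, so T1 ∩ T2 → T1. The join is lossless.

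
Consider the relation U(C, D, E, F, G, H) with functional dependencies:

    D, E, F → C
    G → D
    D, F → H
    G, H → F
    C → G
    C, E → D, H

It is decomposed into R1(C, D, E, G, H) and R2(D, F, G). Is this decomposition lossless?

Common attributes: R1 ∩ R2 = {D, G}.
No dependency enlarges {D, G}, so (D, G)⁺ = {D, G}.
The closure contains neither all of R1 = {C, D, E, G, H} nor all of R2 = {D, F, G}, so the common attributes are not a superkey of either fragment. The join is lossy.

No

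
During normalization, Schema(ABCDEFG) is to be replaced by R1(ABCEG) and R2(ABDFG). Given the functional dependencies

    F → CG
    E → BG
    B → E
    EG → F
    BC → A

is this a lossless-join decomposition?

Common attributes: R1 ∩ R2 = {ABG}.
Closure of {ABG}: B → E applies, adding E; EG → F applies, adding F; F → CG applies, adding C. So (ABG)⁺ = {ABCEFG}.
This closure contains every attribute of R1, so R1 ∩ R2 → R1. The join is lossless.

Yes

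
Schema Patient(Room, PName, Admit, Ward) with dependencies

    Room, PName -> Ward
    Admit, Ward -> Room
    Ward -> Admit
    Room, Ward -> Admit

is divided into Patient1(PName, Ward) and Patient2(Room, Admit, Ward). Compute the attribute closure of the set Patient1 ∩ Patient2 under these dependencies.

Patient1 ∩ Patient2 = {Ward}.
Ward → Admit applies, adding Admit
Admit, Ward → Room applies, adding Room
Closure: {Room, Admit, Ward}.

Room, Admit, Ward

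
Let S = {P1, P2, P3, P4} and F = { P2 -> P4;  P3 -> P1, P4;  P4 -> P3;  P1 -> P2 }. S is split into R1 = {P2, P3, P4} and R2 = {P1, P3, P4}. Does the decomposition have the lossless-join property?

Yes

Common attributes: R1 ∩ R2 = {P3, P4}.
Closure of {P3, P4}: P3 → P1, P4 applies, adding P1; P1 → P2 applies, adding P2. So (P3, P4)⁺ = {P1, P2, P3, P4}.
This closure contains every attribute of R1, so R1 ∩ R2 → R1. The join is lossless.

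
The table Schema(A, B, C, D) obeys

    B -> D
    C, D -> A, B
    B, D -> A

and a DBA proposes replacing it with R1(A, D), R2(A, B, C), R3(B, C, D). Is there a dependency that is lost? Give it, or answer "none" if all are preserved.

B → D lies within R3.
C, D → A, B: restricted closure across fragments reaches A, B.
B, D → A: restricted closure across fragments reaches A.
Every dependency is enforceable on the fragments, so the decomposition is dependency-preserving.

none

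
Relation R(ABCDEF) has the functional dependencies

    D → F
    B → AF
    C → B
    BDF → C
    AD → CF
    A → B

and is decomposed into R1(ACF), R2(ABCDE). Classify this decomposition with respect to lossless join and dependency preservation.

lossless but not dependency-preserving

Lossless test: (AC)⁺ = {ABCF}, which contains all of one fragment — lossless.
Dependency preservation: the restricted closure of {D} across the fragments never reaches {F}, so D → F cannot be enforced without a join — not preserved.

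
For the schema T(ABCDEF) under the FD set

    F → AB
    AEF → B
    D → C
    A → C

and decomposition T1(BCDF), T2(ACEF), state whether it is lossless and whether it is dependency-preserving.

lossy but dependency-preserving

Lossless test: (CF)⁺ = {ABCF}, which is a superkey of neither fragment — lossy.
Dependency preservation: F → AB; AEF → B are not contained in any single fragment, but the restricted closure of each left-hand side across the fragments still reaches the right-hand side; the remaining FDs each lie inside some fragment. All dependencies are preserved.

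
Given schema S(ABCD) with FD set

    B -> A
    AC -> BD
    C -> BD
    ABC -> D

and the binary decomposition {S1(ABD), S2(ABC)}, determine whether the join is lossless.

Common attributes: S1 ∩ S2 = {AB}.
No dependency enlarges {AB}, so (AB)⁺ = {AB}.
The closure contains neither all of S1 = {ABD} nor all of S2 = {ABC}, so the common attributes are not a superkey of either fragment. The join is lossy.

No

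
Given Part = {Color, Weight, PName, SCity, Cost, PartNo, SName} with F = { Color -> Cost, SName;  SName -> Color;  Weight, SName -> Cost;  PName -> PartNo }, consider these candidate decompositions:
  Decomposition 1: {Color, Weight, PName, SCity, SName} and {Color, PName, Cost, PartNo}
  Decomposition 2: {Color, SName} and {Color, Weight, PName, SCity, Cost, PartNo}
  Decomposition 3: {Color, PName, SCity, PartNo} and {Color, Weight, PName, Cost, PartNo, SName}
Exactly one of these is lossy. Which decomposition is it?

Decomposition 3

Decomposition 1: common = {Color, PName}, closure = {Color, PName, Cost, PartNo, SName} → lossless.
Decomposition 2: common = {Color}, closure = {Color, Cost, SName} → lossless.
Decomposition 3: common = {Color, PName, PartNo}, closure = {Color, PName, Cost, PartNo, SName} → lossy.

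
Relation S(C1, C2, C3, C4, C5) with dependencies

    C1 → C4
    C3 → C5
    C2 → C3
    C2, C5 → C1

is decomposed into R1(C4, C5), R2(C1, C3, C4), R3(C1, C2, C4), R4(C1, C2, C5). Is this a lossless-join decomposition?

Chase test. Columns are C1, C2, C3, C4, C5; row i has aⱼ where attribute j ∈ Ri, else bᵢⱼ.
Initial tableau (one row per fragment):
  row 1: b11 b12 b13 a4 a5
  row 2: a1 b22 a3 a4 b25
  row 3: a1 a2 b33 a4 b35
  row 4: a1 a2 b43 b44 a5
Rows 2 and 4 agree on C1; apply C1→C4 and equate their C4 entries.
Rows 3 and 4 agree on C2; apply C2→C3 and equate their C3 entries.
Rows 3 and 4 agree on C3; apply C3→C5 and equate their C5 entries.
No row becomes fully distinguished — the join is lossy.

No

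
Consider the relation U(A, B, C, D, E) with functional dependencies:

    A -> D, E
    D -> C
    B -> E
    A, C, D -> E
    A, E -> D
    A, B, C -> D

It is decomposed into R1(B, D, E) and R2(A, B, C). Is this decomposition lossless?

No

Common attributes: R1 ∩ R2 = {B}.
Closure of {B}: B → E applies, adding E. So (B)⁺ = {B, E}.
The closure contains neither all of R1 = {B, D, E} nor all of R2 = {A, B, C}, so the common attributes are not a superkey of either fragment. The join is lossy.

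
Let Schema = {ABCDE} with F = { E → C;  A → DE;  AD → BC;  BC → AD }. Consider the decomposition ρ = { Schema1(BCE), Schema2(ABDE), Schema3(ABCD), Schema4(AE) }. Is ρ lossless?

Yes

Chase test. Columns are ABCDE; row i has aⱼ where attribute j ∈ Schemai, else bᵢⱼ.
Initial tableau (one row per fragment):
  row 1: b11 a2 a3 b14 a5
  row 2: a1 a2 b23 a4 a5
  row 3: a1 a2 a3 a4 b35
  row 4: a1 b42 b43 b44 a5
Rows 1 and 2 agree on E; apply E→C and equate their C entries.
Rows 1 and 4 agree on E; apply E→C and equate their C entries.
Rows 2 and 3 agree on A; apply A→DE and equate their DE entries.
Rows 2 and 4 agree on A; apply A→DE and equate their DE entries.
Rows 2 and 4 agree on AD; apply AD→BC and equate their BC entries.
Rows 1 and 2 agree on BC; apply BC→AD and equate their AD entries.
Row 1 is now all distinguished symbols — the join is lossless.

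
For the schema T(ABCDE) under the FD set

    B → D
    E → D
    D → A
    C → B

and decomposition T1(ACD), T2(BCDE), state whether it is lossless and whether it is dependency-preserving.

Lossless test: (CD)⁺ = {ABCD}, which contains all of one fragment — lossless.
Dependency preservation: every FD's attributes lie within a single fragment, so each can be enforced locally — preserved.

lossless and dependency-preserving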